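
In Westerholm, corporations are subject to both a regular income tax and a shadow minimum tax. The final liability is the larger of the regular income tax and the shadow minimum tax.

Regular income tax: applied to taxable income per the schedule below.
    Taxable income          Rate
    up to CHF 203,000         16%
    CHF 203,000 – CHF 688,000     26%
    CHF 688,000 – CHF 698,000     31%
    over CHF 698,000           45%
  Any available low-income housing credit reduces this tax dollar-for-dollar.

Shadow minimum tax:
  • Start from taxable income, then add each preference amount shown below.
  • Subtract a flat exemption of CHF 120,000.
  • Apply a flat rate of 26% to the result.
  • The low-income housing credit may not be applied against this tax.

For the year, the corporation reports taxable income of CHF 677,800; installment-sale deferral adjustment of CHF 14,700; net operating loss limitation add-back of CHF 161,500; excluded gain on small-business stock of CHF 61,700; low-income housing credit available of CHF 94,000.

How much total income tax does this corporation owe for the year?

Regular income tax:
  CHF 203,000 × 16% = CHF 32,480
  CHF 474,800 × 26% = CHF 123,448
  → CHF 155,928
  Less low-income housing credit CHF 94,000 → CHF 61,928

Shadow minimum tax:
  Adjusted income: CHF 677,800 + CHF 14,700 + CHF 161,500 + CHF 61,700 = CHF 915,700
  Less exemption CHF 120,000 → base CHF 795,700
  CHF 795,700 × 26% = CHF 206,882

CHF 206,882 > CHF 61,928, so the shadow minimum tax is the binding amount.

CHF 206,882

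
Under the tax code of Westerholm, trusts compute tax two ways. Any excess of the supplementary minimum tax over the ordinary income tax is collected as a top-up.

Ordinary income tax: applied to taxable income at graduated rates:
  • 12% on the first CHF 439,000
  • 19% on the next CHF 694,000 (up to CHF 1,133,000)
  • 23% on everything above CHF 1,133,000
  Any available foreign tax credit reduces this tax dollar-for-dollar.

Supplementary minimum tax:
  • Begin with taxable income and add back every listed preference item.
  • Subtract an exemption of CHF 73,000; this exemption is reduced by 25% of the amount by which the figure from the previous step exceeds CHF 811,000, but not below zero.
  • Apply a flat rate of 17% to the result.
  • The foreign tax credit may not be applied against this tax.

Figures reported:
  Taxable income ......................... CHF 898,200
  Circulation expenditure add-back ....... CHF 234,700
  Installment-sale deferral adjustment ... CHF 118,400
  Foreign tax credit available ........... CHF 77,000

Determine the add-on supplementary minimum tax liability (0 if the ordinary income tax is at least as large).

Supplementary minimum tax:
  Adjusted income: CHF 898,200 + CHF 234,700 + CHF 118,400 = CHF 1,251,300
  Exemption: 25% × (CHF 1,251,300 − CHF 811,000) = CHF 110,075 ≥ CHF 73,000, so the exemption is fully phased out
  Base: CHF 1,251,300 − CHF 0 = CHF 1,251,300
  CHF 1,251,300 × 17% = CHF 212,721

Ordinary income tax:
  CHF 439,000 × 12% = CHF 52,680
  CHF 459,200 × 19% = CHF 87,248
  → CHF 139,928
  Less foreign tax credit CHF 77,000 → CHF 62,928

Excess of supplementary minimum tax over ordinary income tax: CHF 212,721 − CHF 62,928 = CHF 149,793.

CHF 149,793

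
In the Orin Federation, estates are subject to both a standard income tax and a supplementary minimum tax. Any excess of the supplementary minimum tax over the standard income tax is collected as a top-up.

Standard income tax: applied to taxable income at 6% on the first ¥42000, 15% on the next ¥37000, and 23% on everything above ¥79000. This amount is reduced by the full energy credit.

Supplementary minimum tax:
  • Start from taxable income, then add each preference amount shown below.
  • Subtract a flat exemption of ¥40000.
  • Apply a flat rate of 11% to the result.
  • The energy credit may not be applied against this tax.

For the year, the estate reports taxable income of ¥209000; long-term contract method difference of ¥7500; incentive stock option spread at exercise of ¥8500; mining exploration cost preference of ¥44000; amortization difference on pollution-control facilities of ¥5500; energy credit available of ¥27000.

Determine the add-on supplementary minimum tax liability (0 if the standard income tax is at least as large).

Supplementary minimum tax:
  Adjusted income: ¥209000 + ¥7500 + ¥8500 + ¥44000 + ¥5500 = ¥274500
  Less exemption ¥40000 → base ¥234500
  ¥234500 × 11% = ¥25795

Standard income tax:
  ¥42000 × 6% = ¥2520
  ¥37000 × 15% = ¥5550
  ¥130000 × 23% = ¥29900
  → ¥37970
  Less energy credit ¥27000 → ¥10970

Excess of supplementary minimum tax over standard income tax: ¥25795 − ¥10970 = ¥14825.

¥14825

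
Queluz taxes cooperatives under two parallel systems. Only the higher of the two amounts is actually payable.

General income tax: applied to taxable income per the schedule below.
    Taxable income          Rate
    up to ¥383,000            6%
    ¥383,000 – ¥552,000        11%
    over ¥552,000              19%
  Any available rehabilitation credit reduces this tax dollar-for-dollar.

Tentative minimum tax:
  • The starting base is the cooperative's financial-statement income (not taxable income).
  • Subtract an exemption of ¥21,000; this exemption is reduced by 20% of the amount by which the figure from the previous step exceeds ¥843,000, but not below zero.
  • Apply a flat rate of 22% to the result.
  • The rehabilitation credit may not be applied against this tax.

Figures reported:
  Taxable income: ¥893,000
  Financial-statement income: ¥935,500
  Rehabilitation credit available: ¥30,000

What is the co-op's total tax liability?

¥205,260

General income tax:
  ¥383,000 × 6% = ¥22,980
  ¥169,000 × 11% = ¥18,590
  ¥341,000 × 19% = ¥64,790
  → ¥106,360
  Less rehabilitation credit ¥30,000 → ¥76,360

Tentative minimum tax:
  Base (financial-statement income): ¥935,500
  Exemption: ¥21,000 − 20% × (¥935,500 − ¥843,000) = ¥21,000 − ¥18,500 = ¥2,500
  Base: ¥935,500 − ¥2,500 = ¥933,000
  ¥933,000 × 22% = ¥205,260

¥205,260 > ¥76,360, so the tentative minimum tax is the binding amount.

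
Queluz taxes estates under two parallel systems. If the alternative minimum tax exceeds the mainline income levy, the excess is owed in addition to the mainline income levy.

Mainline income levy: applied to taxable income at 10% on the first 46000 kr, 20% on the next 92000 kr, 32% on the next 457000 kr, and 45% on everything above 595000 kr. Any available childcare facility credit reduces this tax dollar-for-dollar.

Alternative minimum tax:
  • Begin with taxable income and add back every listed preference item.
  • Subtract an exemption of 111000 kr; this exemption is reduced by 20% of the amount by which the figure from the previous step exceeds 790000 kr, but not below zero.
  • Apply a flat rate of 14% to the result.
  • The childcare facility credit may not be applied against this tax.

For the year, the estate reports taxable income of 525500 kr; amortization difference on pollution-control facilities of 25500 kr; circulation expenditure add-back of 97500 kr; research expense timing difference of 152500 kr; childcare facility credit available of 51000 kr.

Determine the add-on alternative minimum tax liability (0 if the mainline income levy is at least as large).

Mainline income levy:
  46000 kr × 10% = 4600 kr
  92000 kr × 20% = 18400 kr
  387500 kr × 32% = 124000 kr
  → 147000 kr
  Less childcare facility credit 51000 kr → 96000 kr

Alternative minimum tax:
  Adjusted income: 525500 kr + 25500 kr + 97500 kr + 152500 kr = 801000 kr
  Exemption: 111000 kr − 20% × (801000 kr − 790000 kr) = 111000 kr − 2200 kr = 108800 kr
  Base: 801000 kr − 108800 kr = 692200 kr
  692200 kr × 14% = 96908 kr

Excess of alternative minimum tax over mainline income levy: 96908 kr − 96000 kr = 908 kr.

908 kr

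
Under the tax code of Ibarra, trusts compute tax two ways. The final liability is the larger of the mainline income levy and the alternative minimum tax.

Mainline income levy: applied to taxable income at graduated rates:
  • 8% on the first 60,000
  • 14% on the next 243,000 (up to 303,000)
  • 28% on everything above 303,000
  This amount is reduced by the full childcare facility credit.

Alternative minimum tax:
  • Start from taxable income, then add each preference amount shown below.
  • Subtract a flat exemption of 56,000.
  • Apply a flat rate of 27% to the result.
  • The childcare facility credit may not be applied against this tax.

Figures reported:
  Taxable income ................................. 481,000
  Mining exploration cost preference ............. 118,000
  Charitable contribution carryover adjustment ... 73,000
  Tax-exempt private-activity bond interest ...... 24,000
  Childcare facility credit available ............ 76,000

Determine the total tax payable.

Mainline income levy:
  60,000 × 8% = 4,800
  243,000 × 14% = 34,020
  178,000 × 28% = 49,840
  → 88,660
  Less childcare facility credit 76,000 → 12,660

Alternative minimum tax:
  Adjusted income: 481,000 + 118,000 + 73,000 + 24,000 = 696,000
  Less exemption 56,000 → base 640,000
  640,000 × 27% = 172,800

172,800 > 12,660, so the alternative minimum tax is the binding amount.

172,800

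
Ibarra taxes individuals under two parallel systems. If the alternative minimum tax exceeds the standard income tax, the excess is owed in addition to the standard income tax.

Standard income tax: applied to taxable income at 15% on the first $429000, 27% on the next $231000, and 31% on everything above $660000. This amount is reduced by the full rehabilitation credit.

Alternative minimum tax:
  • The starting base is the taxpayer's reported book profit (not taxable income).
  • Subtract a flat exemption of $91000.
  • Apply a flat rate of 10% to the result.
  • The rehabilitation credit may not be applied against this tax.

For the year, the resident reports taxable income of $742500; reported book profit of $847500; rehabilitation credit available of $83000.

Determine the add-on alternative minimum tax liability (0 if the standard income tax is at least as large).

$6355

Alternative minimum tax:
  Base (reported book profit): $847500
  Less exemption $91000 → base $756500
  $756500 × 10% = $75650

Standard income tax:
  $429000 × 15% = $64350
  $231000 × 27% = $62370
  $82500 × 31% = $25575
  → $152295
  Less rehabilitation credit $83000 → $69295

Excess of alternative minimum tax over standard income tax: $75650 − $69295 = $6355.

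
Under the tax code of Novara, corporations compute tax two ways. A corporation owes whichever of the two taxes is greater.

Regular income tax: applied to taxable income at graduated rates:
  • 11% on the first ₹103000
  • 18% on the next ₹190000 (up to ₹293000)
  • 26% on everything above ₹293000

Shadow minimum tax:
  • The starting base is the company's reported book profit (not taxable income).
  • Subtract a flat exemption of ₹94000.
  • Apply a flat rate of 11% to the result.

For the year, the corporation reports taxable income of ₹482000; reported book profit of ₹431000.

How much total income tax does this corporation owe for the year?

Regular income tax:
  ₹103000 × 11% = ₹11330
  ₹190000 × 18% = ₹34200
  ₹189000 × 26% = ₹49140
  → ₹94670

Shadow minimum tax:
  Base (reported book profit): ₹431000
  Less exemption ₹94000 → base ₹337000
  ₹337000 × 11% = ₹37070

₹94670 > ₹37070, so the regular income tax governs.

₹94670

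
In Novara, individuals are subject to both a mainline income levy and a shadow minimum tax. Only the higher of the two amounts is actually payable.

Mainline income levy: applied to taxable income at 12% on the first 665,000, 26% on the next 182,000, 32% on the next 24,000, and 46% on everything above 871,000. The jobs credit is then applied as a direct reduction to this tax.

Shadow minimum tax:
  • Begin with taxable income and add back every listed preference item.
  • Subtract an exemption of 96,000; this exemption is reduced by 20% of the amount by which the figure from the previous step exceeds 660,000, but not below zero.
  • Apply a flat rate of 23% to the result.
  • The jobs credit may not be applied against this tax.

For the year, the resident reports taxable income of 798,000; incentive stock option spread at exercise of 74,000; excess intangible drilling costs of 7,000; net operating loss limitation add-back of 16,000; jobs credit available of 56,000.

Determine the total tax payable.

Shadow minimum tax:
  Adjusted income: 798,000 + 74,000 + 7,000 + 16,000 = 895,000
  Exemption: 96,000 − 20% × (895,000 − 660,000) = 96,000 − 47,000 = 49,000
  Base: 895,000 − 49,000 = 846,000
  846,000 × 23% = 194,580

Mainline income levy:
  665,000 × 12% = 79,800
  133,000 × 26% = 34,580
  → 114,380
  Less jobs credit 56,000 → 58,380

194,580 > 58,380, so the shadow minimum tax is the binding amount.

194,580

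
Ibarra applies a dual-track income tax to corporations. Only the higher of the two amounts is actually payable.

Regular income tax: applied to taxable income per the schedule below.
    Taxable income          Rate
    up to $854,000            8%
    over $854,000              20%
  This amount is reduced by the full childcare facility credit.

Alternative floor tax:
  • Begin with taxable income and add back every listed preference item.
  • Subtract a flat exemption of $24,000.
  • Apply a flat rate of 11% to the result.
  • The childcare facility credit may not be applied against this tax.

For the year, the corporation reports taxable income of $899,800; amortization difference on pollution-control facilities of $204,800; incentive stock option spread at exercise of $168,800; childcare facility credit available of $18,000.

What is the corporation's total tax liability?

$137,434

Alternative floor tax:
  Adjusted income: $899,800 + $204,800 + $168,800 = $1,273,400
  Less exemption $24,000 → base $1,249,400
  $1,249,400 × 11% = $137,434

Regular income tax:
  $854,000 × 8% = $68,320
  $45,800 × 20% = $9,160
  → $77,480
  Less childcare facility credit $18,000 → $59,480

$137,434 > $59,480, so the alternative floor tax is the binding amount.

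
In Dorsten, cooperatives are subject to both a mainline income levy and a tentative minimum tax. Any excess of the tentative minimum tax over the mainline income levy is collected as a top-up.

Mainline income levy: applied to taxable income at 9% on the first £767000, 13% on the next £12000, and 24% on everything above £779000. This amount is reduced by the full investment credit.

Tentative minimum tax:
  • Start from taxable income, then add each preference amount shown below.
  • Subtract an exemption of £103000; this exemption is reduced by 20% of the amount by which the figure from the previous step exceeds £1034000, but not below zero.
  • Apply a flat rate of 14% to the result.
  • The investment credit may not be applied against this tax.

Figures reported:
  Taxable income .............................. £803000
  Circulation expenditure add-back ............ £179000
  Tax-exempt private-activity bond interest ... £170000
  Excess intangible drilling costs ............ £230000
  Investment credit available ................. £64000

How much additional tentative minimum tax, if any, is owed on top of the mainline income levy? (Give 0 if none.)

Tentative minimum tax:
  Adjusted income: £803000 + £179000 + £170000 + £230000 = £1382000
  Exemption: £103000 − 20% × (£1382000 − £1034000) = £103000 − £69600 = £33400
  Base: £1382000 − £33400 = £1348600
  £1348600 × 14% = £188804

Mainline income levy:
  £767000 × 9% = £69030
  £12000 × 13% = £1560
  £24000 × 24% = £5760
  → £76350
  Less investment credit £64000 → £12350

Excess of tentative minimum tax over mainline income levy: £188804 − £12350 = £176454.

£176454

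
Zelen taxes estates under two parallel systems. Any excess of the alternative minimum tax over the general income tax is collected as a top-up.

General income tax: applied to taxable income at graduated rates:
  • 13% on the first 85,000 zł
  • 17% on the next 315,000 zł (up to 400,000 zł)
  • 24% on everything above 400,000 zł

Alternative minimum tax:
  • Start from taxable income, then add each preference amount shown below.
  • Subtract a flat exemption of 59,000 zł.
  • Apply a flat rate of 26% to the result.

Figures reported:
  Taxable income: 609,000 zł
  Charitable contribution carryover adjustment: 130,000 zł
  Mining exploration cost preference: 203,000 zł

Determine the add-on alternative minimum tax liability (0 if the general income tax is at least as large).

114,820 zł

Alternative minimum tax:
  Adjusted income: 609,000 zł + 130,000 zł + 203,000 zł = 942,000 zł
  Less exemption 59,000 zł → base 883,000 zł
  883,000 zł × 26% = 229,580 zł

General income tax:
  85,000 zł × 13% = 11,050 zł
  315,000 zł × 17% = 53,550 zł
  209,000 zł × 24% = 50,160 zł
  → 114,760 zł

Excess of alternative minimum tax over general income tax: 229,580 zł − 114,760 zł = 114,820 zł.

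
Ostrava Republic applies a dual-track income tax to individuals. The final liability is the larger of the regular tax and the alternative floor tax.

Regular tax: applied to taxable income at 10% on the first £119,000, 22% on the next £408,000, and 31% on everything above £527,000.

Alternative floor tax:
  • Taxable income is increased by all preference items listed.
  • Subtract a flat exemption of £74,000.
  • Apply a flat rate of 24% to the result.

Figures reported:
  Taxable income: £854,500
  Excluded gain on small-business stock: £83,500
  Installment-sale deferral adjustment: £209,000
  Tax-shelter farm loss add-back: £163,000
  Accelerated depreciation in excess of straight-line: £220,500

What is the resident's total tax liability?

£349,560

Regular tax:
  £119,000 × 10% = £11,900
  £408,000 × 22% = £89,760
  £327,500 × 31% = £101,525
  → £203,185

Alternative floor tax:
  Adjusted income: £854,500 + £83,500 + £209,000 + £163,000 + £220,500 = £1,530,500
  Less exemption £74,000 → base £1,456,500
  £1,456,500 × 24% = £349,560

£349,560 > £203,185, so the alternative floor tax is the binding amount.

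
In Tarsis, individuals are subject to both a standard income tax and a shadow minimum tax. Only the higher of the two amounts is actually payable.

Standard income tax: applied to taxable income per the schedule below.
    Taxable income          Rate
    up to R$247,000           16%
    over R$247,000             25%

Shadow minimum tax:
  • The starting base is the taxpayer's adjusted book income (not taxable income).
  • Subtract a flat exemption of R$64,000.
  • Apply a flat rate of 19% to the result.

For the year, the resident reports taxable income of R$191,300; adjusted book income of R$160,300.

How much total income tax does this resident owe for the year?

R$30,608

Shadow minimum tax:
  Base (adjusted book income): R$160,300
  Less exemption R$64,000 → base R$96,300
  R$96,300 × 19% = R$18,297

Standard income tax:
  R$191,300 × 16% = R$30,608

R$30,608 > R$18,297, so the standard income tax governs.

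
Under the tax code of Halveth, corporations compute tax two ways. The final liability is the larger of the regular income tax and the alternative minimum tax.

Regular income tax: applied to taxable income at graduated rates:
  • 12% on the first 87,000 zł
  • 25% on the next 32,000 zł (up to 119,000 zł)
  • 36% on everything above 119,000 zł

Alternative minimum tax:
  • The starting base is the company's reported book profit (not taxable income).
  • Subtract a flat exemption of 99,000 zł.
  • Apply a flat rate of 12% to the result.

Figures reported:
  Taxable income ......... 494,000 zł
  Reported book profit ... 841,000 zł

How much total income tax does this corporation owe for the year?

153,440 zł

Alternative minimum tax:
  Base (reported book profit): 841,000 zł
  Less exemption 99,000 zł → base 742,000 zł
  742,000 zł × 12% = 89,040 zł

Regular income tax:
  87,000 zł × 12% = 10,440 zł
  32,000 zł × 25% = 8,000 zł
  375,000 zł × 36% = 135,000 zł
  → 153,440 zł

153,440 zł > 89,040 zł, so the regular income tax governs.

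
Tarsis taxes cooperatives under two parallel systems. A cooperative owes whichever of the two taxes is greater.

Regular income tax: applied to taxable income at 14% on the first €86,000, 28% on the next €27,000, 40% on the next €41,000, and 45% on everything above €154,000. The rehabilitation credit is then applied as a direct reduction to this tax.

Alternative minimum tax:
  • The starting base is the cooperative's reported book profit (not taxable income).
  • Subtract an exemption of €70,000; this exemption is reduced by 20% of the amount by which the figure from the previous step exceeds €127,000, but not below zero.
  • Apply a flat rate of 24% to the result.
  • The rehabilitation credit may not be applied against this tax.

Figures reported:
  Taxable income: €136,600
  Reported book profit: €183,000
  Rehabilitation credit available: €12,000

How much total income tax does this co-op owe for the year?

Alternative minimum tax:
  Base (reported book profit): €183,000
  Exemption: €70,000 − 20% × (€183,000 − €127,000) = €70,000 − €11,200 = €58,800
  Base: €183,000 − €58,800 = €124,200
  €124,200 × 24% = €29,808

Regular income tax:
  €86,000 × 14% = €12,040
  €27,000 × 28% = €7,560
  €23,600 × 40% = €9,440
  → €29,040
  Less rehabilitation credit €12,000 → €17,040

€29,808 > €17,040, so the alternative minimum tax is the binding amount.

€29,808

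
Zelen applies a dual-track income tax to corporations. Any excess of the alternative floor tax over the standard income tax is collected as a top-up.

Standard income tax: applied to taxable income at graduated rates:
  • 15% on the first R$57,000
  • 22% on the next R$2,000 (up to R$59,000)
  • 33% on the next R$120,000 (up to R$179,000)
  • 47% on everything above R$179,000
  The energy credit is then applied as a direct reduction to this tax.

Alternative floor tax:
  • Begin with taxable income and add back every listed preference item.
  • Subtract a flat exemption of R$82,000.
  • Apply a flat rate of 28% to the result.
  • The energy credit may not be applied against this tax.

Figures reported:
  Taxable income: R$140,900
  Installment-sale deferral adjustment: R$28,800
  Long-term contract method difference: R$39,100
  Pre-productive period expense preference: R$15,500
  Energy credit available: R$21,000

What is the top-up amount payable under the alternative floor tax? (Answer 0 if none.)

R$24,827

Standard income tax:
  R$57,000 × 15% = R$8,550
  R$2,000 × 22% = R$440
  R$81,900 × 33% = R$27,027
  → R$36,017
  Less energy credit R$21,000 → R$15,017

Alternative floor tax:
  Adjusted income: R$140,900 + R$28,800 + R$39,100 + R$15,500 = R$224,300
  Less exemption R$82,000 → base R$142,300
  R$142,300 × 28% = R$39,844

Excess of alternative floor tax over standard income tax: R$39,844 − R$15,017 = R$24,827.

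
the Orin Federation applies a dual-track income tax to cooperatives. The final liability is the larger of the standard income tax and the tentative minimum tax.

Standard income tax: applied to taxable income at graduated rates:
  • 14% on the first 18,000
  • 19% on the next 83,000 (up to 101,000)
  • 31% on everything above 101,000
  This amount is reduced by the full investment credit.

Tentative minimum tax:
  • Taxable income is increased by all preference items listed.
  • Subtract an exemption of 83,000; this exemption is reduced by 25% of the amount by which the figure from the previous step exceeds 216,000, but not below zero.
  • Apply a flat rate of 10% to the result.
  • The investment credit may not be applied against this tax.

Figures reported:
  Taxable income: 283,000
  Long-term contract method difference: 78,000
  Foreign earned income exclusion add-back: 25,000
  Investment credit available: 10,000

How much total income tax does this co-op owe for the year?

Standard income tax:
  18,000 × 14% = 2,520
  83,000 × 19% = 15,770
  182,000 × 31% = 56,420
  → 74,710
  Less investment credit 10,000 → 64,710

Tentative minimum tax:
  Adjusted income: 283,000 + 78,000 + 25,000 = 386,000
  Exemption: 83,000 − 25% × (386,000 − 216,000) = 83,000 − 42,500 = 40,500
  Base: 386,000 − 40,500 = 345,500
  345,500 × 10% = 34,550

64,710 > 34,550, so the standard income tax governs.

64,710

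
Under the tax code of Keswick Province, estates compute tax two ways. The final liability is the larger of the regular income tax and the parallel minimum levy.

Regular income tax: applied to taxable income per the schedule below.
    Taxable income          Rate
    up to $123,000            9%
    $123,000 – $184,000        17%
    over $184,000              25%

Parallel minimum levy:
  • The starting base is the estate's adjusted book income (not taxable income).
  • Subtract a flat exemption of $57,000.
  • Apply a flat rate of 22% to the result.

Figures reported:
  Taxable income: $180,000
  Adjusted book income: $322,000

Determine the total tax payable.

$58,300

Parallel minimum levy:
  Base (adjusted book income): $322,000
  Less exemption $57,000 → base $265,000
  $265,000 × 22% = $58,300

Regular income tax:
  $123,000 × 9% = $11,070
  $57,000 × 17% = $9,690
  → $20,760

$58,300 > $20,760, so the parallel minimum levy is the binding amount.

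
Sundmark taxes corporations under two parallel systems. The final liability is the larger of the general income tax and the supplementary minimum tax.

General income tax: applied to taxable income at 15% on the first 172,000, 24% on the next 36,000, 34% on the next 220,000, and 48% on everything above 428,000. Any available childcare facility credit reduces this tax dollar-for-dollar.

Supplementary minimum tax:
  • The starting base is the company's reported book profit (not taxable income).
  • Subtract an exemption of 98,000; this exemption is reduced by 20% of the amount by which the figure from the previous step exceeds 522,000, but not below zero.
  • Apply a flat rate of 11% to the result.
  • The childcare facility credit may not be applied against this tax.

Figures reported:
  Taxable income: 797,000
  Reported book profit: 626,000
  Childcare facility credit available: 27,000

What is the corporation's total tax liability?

Supplementary minimum tax:
  Base (reported book profit): 626,000
  Exemption: 98,000 − 20% × (626,000 − 522,000) = 98,000 − 20,800 = 77,200
  Base: 626,000 − 77,200 = 548,800
  548,800 × 11% = 60,368

General income tax:
  172,000 × 15% = 25,800
  36,000 × 24% = 8,640
  220,000 × 34% = 74,800
  369,000 × 48% = 177,120
  → 286,360
  Less childcare facility credit 27,000 → 259,360

259,360 > 60,368, so the general income tax governs.

259,360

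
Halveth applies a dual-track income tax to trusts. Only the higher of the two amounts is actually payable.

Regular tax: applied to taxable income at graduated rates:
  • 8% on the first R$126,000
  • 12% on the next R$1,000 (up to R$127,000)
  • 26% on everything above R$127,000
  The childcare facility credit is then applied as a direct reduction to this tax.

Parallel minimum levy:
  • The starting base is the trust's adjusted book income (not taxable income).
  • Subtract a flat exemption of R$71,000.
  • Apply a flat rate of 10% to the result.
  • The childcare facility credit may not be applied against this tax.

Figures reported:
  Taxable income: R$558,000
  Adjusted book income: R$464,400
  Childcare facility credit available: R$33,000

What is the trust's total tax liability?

R$89,260

Regular tax:
  R$126,000 × 8% = R$10,080
  R$1,000 × 12% = R$120
  R$431,000 × 26% = R$112,060
  → R$122,260
  Less childcare facility credit R$33,000 → R$89,260

Parallel minimum levy:
  Base (adjusted book income): R$464,400
  Less exemption R$71,000 → base R$393,400
  R$393,400 × 10% = R$39,340

R$89,260 > R$39,340, so the regular tax governs.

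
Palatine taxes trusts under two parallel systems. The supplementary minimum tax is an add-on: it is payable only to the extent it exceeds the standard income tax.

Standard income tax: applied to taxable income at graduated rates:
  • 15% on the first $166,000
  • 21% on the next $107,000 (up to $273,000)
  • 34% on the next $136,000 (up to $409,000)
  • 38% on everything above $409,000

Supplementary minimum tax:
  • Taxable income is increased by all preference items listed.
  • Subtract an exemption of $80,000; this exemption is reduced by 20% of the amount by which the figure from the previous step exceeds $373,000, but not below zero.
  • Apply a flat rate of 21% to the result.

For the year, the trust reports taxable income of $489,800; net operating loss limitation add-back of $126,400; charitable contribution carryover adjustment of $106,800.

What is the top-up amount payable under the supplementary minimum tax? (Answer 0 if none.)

Standard income tax:
  $166,000 × 15% = $24,900
  $107,000 × 21% = $22,470
  $136,000 × 34% = $46,240
  $80,800 × 38% = $30,704
  → $124,314

Supplementary minimum tax:
  Adjusted income: $489,800 + $126,400 + $106,800 = $723,000
  Exemption: $80,000 − 20% × ($723,000 − $373,000) = $80,000 − $70,000 = $10,000
  Base: $723,000 − $10,000 = $713,000
  $713,000 × 21% = $149,730

Excess of supplementary minimum tax over standard income tax: $149,730 − $124,314 = $25,416.

$25,416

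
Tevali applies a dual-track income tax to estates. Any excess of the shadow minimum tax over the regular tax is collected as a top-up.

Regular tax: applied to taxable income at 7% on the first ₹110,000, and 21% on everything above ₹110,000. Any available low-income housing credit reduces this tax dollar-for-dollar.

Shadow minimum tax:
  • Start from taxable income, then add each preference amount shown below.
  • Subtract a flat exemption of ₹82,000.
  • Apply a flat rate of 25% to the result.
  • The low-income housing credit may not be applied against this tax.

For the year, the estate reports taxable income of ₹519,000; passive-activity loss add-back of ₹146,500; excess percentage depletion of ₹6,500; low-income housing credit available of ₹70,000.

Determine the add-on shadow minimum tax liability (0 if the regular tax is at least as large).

Shadow minimum tax:
  Adjusted income: ₹519,000 + ₹146,500 + ₹6,500 = ₹672,000
  Less exemption ₹82,000 → base ₹590,000
  ₹590,000 × 25% = ₹147,500

Regular tax:
  ₹110,000 × 7% = ₹7,700
  ₹409,000 × 21% = ₹85,890
  → ₹93,590
  Less low-income housing credit ₹70,000 → ₹23,590

Excess of shadow minimum tax over regular tax: ₹147,500 − ₹23,590 = ₹123,910.

₹123,910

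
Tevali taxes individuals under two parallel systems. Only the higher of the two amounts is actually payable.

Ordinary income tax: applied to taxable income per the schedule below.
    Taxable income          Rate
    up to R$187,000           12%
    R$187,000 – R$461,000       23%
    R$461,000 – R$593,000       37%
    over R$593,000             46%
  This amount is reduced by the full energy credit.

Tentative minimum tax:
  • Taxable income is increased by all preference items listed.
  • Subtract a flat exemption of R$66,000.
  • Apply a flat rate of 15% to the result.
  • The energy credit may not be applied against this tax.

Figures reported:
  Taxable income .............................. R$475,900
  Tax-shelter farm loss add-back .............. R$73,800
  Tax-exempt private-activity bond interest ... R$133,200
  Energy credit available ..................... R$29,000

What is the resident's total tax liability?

Ordinary income tax:
  R$187,000 × 12% = R$22,440
  R$274,000 × 23% = R$63,020
  R$14,900 × 37% = R$5,513
  → R$90,973
  Less energy credit R$29,000 → R$61,973

Tentative minimum tax:
  Adjusted income: R$475,900 + R$73,800 + R$133,200 = R$682,900
  Less exemption R$66,000 → base R$616,900
  R$616,900 × 15% = R$92,535

R$92,535 > R$61,973, so the tentative minimum tax is the binding amount.

R$92,535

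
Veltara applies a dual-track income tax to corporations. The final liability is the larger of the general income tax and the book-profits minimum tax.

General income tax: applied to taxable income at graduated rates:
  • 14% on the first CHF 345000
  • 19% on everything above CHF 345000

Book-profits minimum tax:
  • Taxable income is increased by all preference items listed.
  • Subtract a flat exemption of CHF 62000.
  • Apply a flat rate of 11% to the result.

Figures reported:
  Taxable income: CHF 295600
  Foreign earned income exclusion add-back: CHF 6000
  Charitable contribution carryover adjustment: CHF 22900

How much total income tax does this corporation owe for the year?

CHF 41384

General income tax:
  CHF 295600 × 14% = CHF 41384

Book-profits minimum tax:
  Adjusted income: CHF 295600 + CHF 6000 + CHF 22900 = CHF 324500
  Less exemption CHF 62000 → base CHF 262500
  CHF 262500 × 11% = CHF 28875

CHF 41384 > CHF 28875, so the general income tax governs.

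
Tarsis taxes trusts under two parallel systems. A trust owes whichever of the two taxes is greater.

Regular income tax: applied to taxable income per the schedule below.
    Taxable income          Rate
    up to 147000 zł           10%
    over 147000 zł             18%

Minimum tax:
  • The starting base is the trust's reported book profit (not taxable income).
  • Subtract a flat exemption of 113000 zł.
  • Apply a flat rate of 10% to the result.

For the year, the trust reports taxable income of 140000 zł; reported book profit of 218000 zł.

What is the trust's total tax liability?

14000 zł

Minimum tax:
  Base (reported book profit): 218000 zł
  Less exemption 113000 zł → base 105000 zł
  105000 zł × 10% = 10500 zł

Regular income tax:
  140000 zł × 10% = 14000 zł

14000 zł > 10500 zł, so the regular income tax governs.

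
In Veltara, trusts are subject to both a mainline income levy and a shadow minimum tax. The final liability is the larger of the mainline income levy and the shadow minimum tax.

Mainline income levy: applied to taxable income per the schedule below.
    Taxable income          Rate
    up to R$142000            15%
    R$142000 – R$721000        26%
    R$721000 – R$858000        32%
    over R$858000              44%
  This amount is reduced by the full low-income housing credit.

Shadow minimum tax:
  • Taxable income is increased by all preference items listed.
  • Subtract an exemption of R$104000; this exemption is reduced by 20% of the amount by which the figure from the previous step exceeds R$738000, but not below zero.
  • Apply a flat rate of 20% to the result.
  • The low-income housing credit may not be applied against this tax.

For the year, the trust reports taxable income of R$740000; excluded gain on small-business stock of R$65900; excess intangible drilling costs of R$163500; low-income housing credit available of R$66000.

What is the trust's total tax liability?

R$182336

Mainline income levy:
  R$142000 × 15% = R$21300
  R$579000 × 26% = R$150540
  R$19000 × 32% = R$6080
  → R$177920
  Less low-income housing credit R$66000 → R$111920

Shadow minimum tax:
  Adjusted income: R$740000 + R$65900 + R$163500 = R$969400
  Exemption: R$104000 − 20% × (R$969400 − R$738000) = R$104000 − R$46280 = R$57720
  Base: R$969400 − R$57720 = R$911680
  R$911680 × 20% = R$182336

R$182336 > R$111920, so the shadow minimum tax is the binding amount.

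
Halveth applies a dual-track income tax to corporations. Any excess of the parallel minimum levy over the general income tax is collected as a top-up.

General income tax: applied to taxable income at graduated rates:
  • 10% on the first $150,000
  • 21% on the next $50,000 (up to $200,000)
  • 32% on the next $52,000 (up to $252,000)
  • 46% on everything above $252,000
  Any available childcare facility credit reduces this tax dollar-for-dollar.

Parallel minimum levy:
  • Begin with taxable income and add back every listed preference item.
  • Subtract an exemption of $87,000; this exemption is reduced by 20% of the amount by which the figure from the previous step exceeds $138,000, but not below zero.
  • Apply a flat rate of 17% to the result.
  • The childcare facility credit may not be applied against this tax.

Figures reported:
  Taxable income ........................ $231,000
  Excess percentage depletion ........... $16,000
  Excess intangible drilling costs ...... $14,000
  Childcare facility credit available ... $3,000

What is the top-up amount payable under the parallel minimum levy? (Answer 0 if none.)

Parallel minimum levy:
  Adjusted income: $231,000 + $16,000 + $14,000 = $261,000
  Exemption: $87,000 − 20% × ($261,000 − $138,000) = $87,000 − $24,600 = $62,400
  Base: $261,000 − $62,400 = $198,600
  $198,600 × 17% = $33,762

General income tax:
  $150,000 × 10% = $15,000
  $50,000 × 21% = $10,500
  $31,000 × 32% = $9,920
  → $35,420
  Less childcare facility credit $3,000 → $32,420

Excess of parallel minimum levy over general income tax: $33,762 − $32,420 = $1,342.

$1,342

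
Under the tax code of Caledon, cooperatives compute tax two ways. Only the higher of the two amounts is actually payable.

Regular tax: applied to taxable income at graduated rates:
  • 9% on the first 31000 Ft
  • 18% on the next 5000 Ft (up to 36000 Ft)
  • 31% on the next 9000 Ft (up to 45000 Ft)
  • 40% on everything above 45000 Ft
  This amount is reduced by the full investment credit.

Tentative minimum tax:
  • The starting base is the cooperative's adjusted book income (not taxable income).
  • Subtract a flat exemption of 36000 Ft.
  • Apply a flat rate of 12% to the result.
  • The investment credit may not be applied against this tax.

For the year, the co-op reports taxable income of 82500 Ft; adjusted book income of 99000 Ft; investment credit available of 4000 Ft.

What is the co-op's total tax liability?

Regular tax:
  31000 Ft × 9% = 2790 Ft
  5000 Ft × 18% = 900 Ft
  9000 Ft × 31% = 2790 Ft
  37500 Ft × 40% = 15000 Ft
  → 21480 Ft
  Less investment credit 4000 Ft → 17480 Ft

Tentative minimum tax:
  Base (adjusted book income): 99000 Ft
  Less exemption 36000 Ft → base 63000 Ft
  63000 Ft × 12% = 7560 Ft

17480 Ft > 7560 Ft, so the regular tax governs.

17480 Ft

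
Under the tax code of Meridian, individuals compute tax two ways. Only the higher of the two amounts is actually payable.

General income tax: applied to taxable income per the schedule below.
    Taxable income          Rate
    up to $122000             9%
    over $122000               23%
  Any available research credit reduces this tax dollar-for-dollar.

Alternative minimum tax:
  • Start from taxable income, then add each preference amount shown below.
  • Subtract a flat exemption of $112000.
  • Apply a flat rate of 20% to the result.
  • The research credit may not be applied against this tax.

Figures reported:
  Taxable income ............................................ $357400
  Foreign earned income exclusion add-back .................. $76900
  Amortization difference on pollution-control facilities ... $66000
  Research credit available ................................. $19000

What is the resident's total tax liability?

$77660

General income tax:
  $122000 × 9% = $10980
  $235400 × 23% = $54142
  → $65122
  Less research credit $19000 → $46122

Alternative minimum tax:
  Adjusted income: $357400 + $76900 + $66000 = $500300
  Less exemption $112000 → base $388300
  $388300 × 20% = $77660

$77660 > $46122, so the alternative minimum tax is the binding amount.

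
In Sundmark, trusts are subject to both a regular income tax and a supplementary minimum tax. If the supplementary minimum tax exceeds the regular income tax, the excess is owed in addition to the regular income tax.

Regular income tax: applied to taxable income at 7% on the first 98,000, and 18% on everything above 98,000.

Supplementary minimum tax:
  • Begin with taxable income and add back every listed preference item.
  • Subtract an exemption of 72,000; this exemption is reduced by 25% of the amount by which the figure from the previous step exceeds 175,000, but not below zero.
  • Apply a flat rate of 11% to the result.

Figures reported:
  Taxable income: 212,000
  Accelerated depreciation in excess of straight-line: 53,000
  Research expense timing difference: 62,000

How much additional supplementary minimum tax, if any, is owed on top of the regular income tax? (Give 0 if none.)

Supplementary minimum tax:
  Adjusted income: 212,000 + 53,000 + 62,000 = 327,000
  Exemption: 72,000 − 25% × (327,000 − 175,000) = 72,000 − 38,000 = 34,000
  Base: 327,000 − 34,000 = 293,000
  293,000 × 11% = 32,230

Regular income tax:
  98,000 × 7% = 6,860
  114,000 × 18% = 20,520
  → 27,380

Excess of supplementary minimum tax over regular income tax: 32,230 − 27,380 = 4,850.

4,850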